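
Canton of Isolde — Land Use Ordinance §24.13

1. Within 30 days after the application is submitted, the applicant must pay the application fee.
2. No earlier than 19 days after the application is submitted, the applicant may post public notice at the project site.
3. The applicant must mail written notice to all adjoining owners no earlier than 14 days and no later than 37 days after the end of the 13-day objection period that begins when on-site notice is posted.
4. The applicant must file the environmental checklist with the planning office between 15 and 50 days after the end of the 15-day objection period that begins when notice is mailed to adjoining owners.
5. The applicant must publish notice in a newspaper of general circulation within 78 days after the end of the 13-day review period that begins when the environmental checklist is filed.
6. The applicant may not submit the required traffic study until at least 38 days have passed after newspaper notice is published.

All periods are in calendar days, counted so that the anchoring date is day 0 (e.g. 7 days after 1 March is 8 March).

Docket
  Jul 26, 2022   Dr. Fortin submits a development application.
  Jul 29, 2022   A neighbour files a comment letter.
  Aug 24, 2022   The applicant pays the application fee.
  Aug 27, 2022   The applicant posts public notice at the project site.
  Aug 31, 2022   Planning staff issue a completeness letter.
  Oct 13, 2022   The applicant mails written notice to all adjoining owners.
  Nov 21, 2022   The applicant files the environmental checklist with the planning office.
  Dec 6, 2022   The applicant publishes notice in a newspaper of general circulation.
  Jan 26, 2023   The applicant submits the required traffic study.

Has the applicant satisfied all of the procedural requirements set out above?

Yes

(1) due by Jul 26, 2022 + 30 days = Aug 25, 2022; Aug 24, 2022 is within that limit.
(2) permitted from Jul 26, 2022 + 19 days = Aug 14, 2022 onward; done Aug 27, 2022, after the minimum wait.
(3) the permitted window runs from Sep 9, 2022 + 14 = Sep 23, 2022 to Sep 9, 2022 + 37 = Oct 16, 2022; Oct 13, 2022 falls inside that range.
(4) the permitted window runs from Oct 28, 2022 + 15 = Nov 12, 2022 to Oct 28, 2022 + 50 = Dec 17, 2022; done Nov 21, 2022, which is between those dates.
(5) due by Dec 4, 2022 + 78 days = Feb 20, 2023; Dec 6, 2022 is within that limit.
(6) permitted from Dec 6, 2022 + 38 days = Jan 13, 2023 onward; Jan 26, 2023 is on or after that date.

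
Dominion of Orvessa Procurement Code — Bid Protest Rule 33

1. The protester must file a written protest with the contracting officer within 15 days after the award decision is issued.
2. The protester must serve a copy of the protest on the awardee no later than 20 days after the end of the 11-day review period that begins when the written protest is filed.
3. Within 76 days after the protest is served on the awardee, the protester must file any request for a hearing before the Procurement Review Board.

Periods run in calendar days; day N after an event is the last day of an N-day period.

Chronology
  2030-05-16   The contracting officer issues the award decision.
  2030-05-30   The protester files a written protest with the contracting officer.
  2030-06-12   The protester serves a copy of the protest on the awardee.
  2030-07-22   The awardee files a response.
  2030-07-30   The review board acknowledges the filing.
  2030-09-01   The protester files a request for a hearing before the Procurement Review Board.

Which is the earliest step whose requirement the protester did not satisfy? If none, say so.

Step 3

Step 1: 15 days after 2030-05-16 (when the award decision is issued) is 2030-05-31; 2030-05-30 is within that limit.
Step 2: 20 days after 2030-06-10 (end of the 11-day review period, which began when the written protest is filed on 2030-05-30) is 2030-06-30; completed 2030-06-12, before the deadline.
Step 3: 76 days after 2030-06-12 (when the protest is served on the awardee) is 2030-08-27; done 2030-09-01 — 5 days late.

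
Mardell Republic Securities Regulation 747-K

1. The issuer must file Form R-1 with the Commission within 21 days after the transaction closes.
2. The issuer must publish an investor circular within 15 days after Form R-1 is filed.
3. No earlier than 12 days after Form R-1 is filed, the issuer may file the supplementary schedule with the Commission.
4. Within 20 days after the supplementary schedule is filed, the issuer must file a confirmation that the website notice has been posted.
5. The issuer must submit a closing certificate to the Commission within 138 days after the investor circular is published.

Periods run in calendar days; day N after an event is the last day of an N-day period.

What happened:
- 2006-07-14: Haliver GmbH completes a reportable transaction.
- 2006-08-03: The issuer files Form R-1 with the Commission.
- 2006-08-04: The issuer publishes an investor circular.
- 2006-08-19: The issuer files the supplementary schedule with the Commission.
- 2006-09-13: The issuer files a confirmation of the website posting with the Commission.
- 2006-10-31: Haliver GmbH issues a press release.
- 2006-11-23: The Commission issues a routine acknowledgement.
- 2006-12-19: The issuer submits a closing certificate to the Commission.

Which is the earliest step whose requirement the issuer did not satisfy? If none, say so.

Step 4

Step 1: 21 days after 2006-07-14 (when the transaction closes) is 2006-08-04; completed 2006-08-03, before the deadline.
Step 2: 15 days after 2006-08-03 (when Form R-1 is filed) is 2006-08-18; done 2006-08-04 — timely.
Step 3: the earliest permitted date is 12 days after 2006-08-03 (when Form R-1 is filed), i.e. 2006-08-15; 2006-08-19 is on or after that date.
Step 4: 20 days after 2006-08-19 (when the supplementary schedule is filed) is 2006-09-08; 2006-09-13 misses that deadline by 5 days.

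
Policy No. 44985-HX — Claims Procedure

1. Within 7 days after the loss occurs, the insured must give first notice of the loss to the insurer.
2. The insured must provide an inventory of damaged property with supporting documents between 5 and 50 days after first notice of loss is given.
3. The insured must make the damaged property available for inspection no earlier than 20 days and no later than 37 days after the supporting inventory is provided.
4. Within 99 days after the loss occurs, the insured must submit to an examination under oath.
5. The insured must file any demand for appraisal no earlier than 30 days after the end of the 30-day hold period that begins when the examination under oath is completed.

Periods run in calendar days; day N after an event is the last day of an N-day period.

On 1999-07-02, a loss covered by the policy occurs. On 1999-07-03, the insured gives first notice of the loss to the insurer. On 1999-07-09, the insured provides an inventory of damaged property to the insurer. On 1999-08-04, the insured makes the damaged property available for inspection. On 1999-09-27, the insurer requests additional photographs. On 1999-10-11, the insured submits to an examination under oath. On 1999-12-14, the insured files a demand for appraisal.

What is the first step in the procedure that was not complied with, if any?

Step 1: 7 days after 1999-07-02 (when the loss occurs) is 1999-07-09; done 1999-07-03 — timely.
Step 2: the window is 5–50 days after 1999-07-03 (when first notice of loss is given), so 1999-07-08 through 1999-08-22; done 1999-07-09 — within the window.
Step 3: the window is 20–37 days after 1999-07-09 (when the supporting inventory is provided), so 1999-07-29 through 1999-08-15; done 1999-08-04, which is between those dates.
Step 4: 99 days after 1999-07-02 (when the loss occurs) is 1999-10-09; not done until 1999-10-11, 2 days after the deadline.
No need to go further; step 4 was not satisfied.

Step 4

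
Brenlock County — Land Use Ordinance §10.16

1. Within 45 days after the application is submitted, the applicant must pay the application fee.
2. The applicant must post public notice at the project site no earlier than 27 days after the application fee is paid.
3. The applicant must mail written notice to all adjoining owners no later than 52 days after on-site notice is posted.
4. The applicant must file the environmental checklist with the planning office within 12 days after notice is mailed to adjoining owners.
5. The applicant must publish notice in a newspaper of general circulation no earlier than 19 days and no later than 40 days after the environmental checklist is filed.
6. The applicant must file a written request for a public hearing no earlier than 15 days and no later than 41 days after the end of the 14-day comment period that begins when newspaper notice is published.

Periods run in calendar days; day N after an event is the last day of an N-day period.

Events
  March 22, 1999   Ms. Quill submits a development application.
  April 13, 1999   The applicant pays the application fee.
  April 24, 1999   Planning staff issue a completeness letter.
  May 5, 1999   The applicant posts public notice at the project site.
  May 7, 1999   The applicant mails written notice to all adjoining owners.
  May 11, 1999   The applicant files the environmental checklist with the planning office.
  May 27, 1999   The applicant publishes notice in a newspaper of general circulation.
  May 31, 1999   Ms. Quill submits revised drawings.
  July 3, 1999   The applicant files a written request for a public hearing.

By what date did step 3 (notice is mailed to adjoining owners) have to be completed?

June 26, 1999

Step 3 runs from May 5, 1999, when on-site notice is posted. 52 days after May 5, 1999 is June 26, 1999.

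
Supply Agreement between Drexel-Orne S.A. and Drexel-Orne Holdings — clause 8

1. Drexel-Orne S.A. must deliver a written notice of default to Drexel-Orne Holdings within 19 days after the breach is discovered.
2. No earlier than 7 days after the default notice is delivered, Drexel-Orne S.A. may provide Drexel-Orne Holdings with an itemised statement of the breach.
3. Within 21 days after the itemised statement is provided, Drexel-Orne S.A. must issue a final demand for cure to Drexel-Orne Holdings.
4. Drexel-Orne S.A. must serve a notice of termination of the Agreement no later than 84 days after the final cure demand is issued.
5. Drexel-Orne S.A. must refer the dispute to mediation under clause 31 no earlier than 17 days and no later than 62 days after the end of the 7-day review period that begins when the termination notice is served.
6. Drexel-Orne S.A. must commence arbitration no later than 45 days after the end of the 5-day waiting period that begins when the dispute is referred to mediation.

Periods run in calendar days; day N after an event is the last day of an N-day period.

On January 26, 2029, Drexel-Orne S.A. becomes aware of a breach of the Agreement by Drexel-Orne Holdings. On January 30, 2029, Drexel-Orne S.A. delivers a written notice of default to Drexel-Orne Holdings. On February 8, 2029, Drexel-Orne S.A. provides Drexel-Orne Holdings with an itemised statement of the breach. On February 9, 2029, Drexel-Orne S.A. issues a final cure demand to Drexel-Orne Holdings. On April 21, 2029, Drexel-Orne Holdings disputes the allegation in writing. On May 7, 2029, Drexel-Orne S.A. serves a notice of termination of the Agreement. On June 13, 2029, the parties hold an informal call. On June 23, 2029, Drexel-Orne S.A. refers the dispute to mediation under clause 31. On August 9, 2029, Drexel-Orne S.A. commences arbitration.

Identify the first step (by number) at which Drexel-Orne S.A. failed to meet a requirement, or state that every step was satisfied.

Step 1 — counting 19 days from January 26, 2029 (when the breach is discovered) gives a deadline of February 14, 2029; done January 30, 2029 — timely.
Step 2 — must wait 7 days from January 30, 2029 (when the default notice is delivered), so not before February 6, 2029; done February 8, 2029 — permitted.
Step 3 — counting 21 days from February 8, 2029 (when the itemised statement is provided) gives a deadline of March 1, 2029; February 9, 2029 is within that limit.
Step 4 — counting 84 days from February 9, 2029 (when the final cure demand is issued) gives a deadline of May 4, 2029; not done until May 7, 2029, 3 days after the deadline.
That is the first point of non-compliance.

Step 4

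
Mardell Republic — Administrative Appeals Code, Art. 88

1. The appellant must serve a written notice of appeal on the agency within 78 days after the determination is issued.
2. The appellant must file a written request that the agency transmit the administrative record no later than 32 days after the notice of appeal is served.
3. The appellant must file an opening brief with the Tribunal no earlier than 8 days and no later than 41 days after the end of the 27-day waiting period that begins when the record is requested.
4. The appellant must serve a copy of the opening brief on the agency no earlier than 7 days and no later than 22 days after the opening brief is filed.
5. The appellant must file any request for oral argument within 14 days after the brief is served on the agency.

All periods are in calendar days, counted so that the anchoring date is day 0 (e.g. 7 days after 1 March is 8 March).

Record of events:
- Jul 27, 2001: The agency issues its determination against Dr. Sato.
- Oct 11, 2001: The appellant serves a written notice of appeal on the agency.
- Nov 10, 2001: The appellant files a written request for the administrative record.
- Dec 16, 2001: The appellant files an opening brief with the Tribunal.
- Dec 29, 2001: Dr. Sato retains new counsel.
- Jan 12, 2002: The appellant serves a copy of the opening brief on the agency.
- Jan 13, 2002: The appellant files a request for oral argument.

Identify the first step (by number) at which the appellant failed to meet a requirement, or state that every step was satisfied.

(1) due by Jul 27, 2001 + 78 days = Oct 13, 2001; completed Oct 11, 2001, before the deadline.
(2) due by Oct 11, 2001 + 32 days = Nov 12, 2001; completed Nov 10, 2001, before the deadline.
(3) the permitted window runs from Dec 7, 2001 + 8 = Dec 15, 2001 to Dec 7, 2001 + 41 = Jan 17, 2002; Dec 16, 2001 falls inside that range.
(4) the permitted window runs from Dec 16, 2001 + 7 = Dec 23, 2001 to Dec 16, 2001 + 22 = Jan 7, 2002; done Jan 12, 2002 — 5 days after the window closed.
The analysis stops there.

Step 4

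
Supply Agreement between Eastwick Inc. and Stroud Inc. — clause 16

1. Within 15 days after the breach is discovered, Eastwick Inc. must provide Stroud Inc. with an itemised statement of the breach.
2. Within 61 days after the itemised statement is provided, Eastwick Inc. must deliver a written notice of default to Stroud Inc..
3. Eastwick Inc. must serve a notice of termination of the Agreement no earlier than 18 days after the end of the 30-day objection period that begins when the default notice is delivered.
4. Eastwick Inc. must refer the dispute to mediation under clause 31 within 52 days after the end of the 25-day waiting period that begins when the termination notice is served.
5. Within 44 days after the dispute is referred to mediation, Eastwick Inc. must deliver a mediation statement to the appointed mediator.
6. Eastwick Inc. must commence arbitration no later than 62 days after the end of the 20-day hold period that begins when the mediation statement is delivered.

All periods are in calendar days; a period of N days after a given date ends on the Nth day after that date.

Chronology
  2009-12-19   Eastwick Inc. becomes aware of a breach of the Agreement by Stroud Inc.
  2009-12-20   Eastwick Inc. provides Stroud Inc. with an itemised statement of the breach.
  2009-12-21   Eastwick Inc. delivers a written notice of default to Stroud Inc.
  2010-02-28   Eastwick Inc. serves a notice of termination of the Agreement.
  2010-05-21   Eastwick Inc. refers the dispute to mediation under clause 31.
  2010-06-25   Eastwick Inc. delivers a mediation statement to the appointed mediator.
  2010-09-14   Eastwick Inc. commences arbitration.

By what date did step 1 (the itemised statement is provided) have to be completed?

2010-01-03

Step 1 runs from 2009-12-19, when the breach is discovered. 15 days after 2009-12-19 is 2010-01-03.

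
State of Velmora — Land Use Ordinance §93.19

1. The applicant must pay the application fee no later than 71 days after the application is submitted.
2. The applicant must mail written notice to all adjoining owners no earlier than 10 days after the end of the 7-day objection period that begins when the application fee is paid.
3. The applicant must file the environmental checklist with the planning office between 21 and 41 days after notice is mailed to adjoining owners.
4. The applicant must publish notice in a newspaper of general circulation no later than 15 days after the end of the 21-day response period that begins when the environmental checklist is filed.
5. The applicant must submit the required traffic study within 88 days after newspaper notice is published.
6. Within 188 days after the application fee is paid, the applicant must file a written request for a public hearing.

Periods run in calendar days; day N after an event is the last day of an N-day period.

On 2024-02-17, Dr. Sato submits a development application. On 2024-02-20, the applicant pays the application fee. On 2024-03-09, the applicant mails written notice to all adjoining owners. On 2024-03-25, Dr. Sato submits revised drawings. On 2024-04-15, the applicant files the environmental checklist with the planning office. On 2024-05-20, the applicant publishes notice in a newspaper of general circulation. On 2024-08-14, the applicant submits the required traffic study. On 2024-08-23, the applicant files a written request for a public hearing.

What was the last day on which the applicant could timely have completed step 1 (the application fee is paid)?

2024-04-28

Step 1 runs from 2024-02-17, when the application is submitted. 71 days after 2024-02-17 is 2024-04-28.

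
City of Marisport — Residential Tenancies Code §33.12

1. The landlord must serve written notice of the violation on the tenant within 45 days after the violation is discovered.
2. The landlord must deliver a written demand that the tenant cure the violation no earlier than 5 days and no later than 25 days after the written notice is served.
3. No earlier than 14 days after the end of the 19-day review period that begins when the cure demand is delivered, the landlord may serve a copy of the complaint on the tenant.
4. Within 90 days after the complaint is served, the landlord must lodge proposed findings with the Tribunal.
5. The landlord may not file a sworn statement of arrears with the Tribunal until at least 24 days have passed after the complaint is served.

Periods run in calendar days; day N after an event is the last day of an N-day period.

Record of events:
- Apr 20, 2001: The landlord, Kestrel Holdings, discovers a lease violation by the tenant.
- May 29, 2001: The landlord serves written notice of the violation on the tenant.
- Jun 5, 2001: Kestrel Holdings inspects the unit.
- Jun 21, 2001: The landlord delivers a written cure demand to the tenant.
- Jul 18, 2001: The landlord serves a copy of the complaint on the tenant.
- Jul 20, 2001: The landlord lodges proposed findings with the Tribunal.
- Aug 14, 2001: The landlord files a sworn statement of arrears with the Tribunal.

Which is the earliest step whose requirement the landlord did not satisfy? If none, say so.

Step 3

Step 1 — counting 45 days from Apr 20, 2001 (when the violation is discovered) gives a deadline of Jun 4, 2001; done May 29, 2001 — timely.
Step 2 — 5 and 25 days from May 29, 2001 (when the written notice is served) are Jun 3, 2001 and Jun 23, 2001 respectively; done Jun 21, 2001 — within the window.
Step 3 — must wait 14 days from Jul 10, 2001 (end of the 19-day review period, which began when the cure demand is delivered on Jun 21, 2001), so not before Jul 24, 2001; done Jul 18, 2001 — 6 days too early.
Later steps need not be reached.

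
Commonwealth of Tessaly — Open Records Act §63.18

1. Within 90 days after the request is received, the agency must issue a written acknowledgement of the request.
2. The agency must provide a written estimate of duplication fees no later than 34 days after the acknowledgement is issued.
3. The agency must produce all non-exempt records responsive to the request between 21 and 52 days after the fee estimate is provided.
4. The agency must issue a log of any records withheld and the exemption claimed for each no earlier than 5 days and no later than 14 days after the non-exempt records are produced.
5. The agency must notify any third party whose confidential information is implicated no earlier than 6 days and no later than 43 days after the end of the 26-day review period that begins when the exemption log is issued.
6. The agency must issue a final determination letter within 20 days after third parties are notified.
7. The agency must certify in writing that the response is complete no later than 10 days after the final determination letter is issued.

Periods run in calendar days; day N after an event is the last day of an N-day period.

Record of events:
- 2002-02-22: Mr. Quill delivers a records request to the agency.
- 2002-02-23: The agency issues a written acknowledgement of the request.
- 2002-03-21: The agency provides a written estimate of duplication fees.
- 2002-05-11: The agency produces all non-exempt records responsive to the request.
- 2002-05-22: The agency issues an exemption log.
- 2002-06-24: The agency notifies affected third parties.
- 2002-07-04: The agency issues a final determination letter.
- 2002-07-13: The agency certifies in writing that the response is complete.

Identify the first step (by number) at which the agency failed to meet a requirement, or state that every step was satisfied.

None — every step was satisfied

Step 1: 90 days after 2002-02-22 (when the request is received) is 2002-05-23; done 2002-02-23 — timely.
Step 2: 34 days after 2002-02-23 (when the acknowledgement is issued) is 2002-03-29; done 2002-03-21 — timely.
Step 3: the window is 21–52 days after 2002-03-21 (when the fee estimate is provided), so 2002-04-11 through 2002-05-12; 2002-05-11 falls inside that range.
Step 4: the window is 5–14 days after 2002-05-11 (when the non-exempt records are produced), so 2002-05-16 through 2002-05-25; 2002-05-22 falls inside that range.
Step 5: the window is 6–43 days after 2002-06-17 (end of the 26-day review period, which began when the exemption log is issued on 2002-05-22), so 2002-06-23 through 2002-07-30; done 2002-06-24 — within the window.
Step 6: 20 days after 2002-06-24 (when third parties are notified) is 2002-07-14; 2002-07-04 is within that limit.
Step 7: 10 days after 2002-07-04 (when the final determination letter is issued) is 2002-07-14; done 2002-07-13 — timely.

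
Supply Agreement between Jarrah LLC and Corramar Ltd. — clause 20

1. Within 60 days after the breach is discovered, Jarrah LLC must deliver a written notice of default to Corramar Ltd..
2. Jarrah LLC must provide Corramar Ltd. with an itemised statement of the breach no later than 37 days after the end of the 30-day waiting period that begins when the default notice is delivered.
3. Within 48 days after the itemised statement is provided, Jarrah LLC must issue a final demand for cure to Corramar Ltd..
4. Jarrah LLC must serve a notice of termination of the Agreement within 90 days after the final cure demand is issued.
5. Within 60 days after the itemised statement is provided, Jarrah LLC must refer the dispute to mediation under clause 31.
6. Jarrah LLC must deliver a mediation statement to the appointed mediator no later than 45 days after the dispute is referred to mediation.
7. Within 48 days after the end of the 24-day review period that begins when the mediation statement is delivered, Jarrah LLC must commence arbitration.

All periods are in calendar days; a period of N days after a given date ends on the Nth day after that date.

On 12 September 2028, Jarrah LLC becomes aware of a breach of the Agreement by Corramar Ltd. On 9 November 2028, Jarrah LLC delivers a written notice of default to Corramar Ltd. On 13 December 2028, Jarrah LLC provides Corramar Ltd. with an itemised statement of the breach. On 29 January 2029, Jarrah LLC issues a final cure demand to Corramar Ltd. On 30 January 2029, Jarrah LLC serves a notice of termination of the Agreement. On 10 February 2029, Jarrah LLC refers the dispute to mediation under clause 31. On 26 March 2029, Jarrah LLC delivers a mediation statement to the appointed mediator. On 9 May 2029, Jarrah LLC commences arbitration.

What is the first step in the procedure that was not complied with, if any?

Step 1 — counting 60 days from 12 September 2028 (when the breach is discovered) gives a deadline of 11 November 2028; 9 November 2028 is within that limit.
Step 2 — counting 37 days from 9 December 2028 (end of the 30-day waiting period, which began when the default notice is delivered on 9 November 2028) gives a deadline of 15 January 2029; done 13 December 2028 — timely.
Step 3 — counting 48 days from 13 December 2028 (when the itemised statement is provided) gives a deadline of 30 January 2029; done 29 January 2029 — timely.
Step 4 — counting 90 days from 29 January 2029 (when the final cure demand is issued) gives a deadline of 29 April 2029; done 30 January 2029 — timely.
Step 5 — counting 60 days from 13 December 2028 (when the itemised statement is provided) gives a deadline of 11 February 2029; done 10 February 2029 — timely.
Step 6 — counting 45 days from 10 February 2029 (when the dispute is referred to mediation) gives a deadline of 27 March 2029; 26 March 2029 is within that limit.
Step 7 — counting 48 days from 19 April 2029 (end of the 24-day review period, which began when the mediation statement is delivered on 26 March 2029) gives a deadline of 6 June 2029; completed 9 May 2029, before the deadline.

None — every step was satisfied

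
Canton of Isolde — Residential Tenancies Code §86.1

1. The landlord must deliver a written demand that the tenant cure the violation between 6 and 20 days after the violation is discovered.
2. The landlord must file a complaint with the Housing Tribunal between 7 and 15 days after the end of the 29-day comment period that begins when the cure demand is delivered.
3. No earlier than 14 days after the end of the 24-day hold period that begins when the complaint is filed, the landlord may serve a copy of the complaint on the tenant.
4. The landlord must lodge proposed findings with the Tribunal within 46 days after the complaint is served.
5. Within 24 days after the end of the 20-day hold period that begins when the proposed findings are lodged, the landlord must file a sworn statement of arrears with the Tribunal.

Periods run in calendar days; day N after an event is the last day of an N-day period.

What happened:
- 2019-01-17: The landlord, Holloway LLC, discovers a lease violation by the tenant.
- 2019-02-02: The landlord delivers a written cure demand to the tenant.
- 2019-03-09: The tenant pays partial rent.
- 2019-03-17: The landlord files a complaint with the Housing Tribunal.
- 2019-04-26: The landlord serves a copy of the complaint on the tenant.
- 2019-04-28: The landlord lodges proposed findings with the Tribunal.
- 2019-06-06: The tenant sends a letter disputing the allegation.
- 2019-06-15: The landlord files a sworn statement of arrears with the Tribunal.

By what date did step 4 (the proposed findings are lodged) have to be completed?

Step 4 runs from 2019-04-26, when the complaint is served. 46 days after 2019-04-26 is 2019-06-11.

2019-06-11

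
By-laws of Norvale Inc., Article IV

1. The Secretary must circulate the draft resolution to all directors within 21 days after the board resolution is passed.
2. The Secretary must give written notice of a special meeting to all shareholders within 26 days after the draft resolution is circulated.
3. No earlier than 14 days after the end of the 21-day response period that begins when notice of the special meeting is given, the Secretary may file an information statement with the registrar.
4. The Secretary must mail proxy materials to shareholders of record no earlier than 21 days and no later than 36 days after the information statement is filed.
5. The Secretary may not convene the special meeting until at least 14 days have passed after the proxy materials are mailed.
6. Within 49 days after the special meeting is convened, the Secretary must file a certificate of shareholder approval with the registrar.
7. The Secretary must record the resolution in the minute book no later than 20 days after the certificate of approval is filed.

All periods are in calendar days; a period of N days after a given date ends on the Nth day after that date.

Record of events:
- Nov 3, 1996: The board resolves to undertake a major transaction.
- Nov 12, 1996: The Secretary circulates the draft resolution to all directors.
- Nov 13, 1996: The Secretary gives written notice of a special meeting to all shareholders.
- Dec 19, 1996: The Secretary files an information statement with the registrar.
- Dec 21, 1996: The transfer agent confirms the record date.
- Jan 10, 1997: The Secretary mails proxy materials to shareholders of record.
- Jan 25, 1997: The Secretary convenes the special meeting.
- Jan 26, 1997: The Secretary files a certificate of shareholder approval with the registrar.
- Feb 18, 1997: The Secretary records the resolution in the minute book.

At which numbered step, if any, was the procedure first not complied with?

Step 7

Step 1: 21 days after Nov 3, 1996 (when the board resolution is passed) is Nov 24, 1996; done Nov 12, 1996 — timely.
Step 2: 26 days after Nov 12, 1996 (when the draft resolution is circulated) is Dec 8, 1996; done Nov 13, 1996 — timely.
Step 3: the earliest permitted date is 14 days after Dec 4, 1996 (end of the 21-day response period, which began when notice of the special meeting is given on Nov 13, 1996), i.e. Dec 18, 1996; Dec 19, 1996 is on or after that date.
Step 4: the window is 21–36 days after Dec 19, 1996 (when the information statement is filed), so Jan 9, 1997 through Jan 24, 1997; done Jan 10, 1997, which is between those dates.
Step 5: the earliest permitted date is 14 days after Jan 10, 1997 (when the proxy materials are mailed), i.e. Jan 24, 1997; done Jan 25, 1997, after the minimum wait.
Step 6: 49 days after Jan 25, 1997 (when the special meeting is convened) is Mar 15, 1997; done Jan 26, 1997 — timely.
Step 7: 20 days after Jan 26, 1997 (when the certificate of approval is filed) is Feb 15, 1997; not done until Feb 18, 1997, 3 days after the deadline.
Later steps need not be reached.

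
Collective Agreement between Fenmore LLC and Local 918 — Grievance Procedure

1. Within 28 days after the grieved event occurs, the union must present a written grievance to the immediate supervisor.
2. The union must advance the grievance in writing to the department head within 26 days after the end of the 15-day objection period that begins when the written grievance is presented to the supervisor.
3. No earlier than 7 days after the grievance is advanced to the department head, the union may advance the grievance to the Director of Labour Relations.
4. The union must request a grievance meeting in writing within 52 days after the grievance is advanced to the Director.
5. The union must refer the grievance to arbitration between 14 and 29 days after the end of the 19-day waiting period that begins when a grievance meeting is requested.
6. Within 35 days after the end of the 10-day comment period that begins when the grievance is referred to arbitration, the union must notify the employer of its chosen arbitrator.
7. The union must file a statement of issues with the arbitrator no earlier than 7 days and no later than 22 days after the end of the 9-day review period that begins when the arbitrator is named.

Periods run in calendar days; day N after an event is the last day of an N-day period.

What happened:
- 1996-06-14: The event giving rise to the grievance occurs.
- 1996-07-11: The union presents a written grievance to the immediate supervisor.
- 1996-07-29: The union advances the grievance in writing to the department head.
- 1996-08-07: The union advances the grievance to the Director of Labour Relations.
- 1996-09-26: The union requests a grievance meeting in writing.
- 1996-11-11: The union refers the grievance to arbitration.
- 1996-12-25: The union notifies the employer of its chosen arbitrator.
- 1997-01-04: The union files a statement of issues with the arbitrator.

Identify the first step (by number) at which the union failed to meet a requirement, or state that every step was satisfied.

Step 7

(1) due by 1996-06-14 + 28 days = 1996-07-12; completed 1996-07-11, before the deadline.
(2) due by 1996-07-26 + 26 days = 1996-08-21; 1996-07-29 is within that limit.
(3) permitted from 1996-07-29 + 7 days = 1996-08-05 onward; done 1996-08-07 — permitted.
(4) due by 1996-08-07 + 52 days = 1996-09-28; completed 1996-09-26, before the deadline.
(5) the permitted window runs from 1996-10-15 + 14 = 1996-10-29 to 1996-10-15 + 29 = 1996-11-13; 1996-11-11 falls inside that range.
(6) due by 1996-11-21 + 35 days = 1996-12-26; 1996-12-25 is within that limit.
(7) the permitted window runs from 1997-01-03 + 7 = 1997-01-10 to 1997-01-03 + 22 = 1997-01-25; done 1997-01-04 — 6 days before the window opened.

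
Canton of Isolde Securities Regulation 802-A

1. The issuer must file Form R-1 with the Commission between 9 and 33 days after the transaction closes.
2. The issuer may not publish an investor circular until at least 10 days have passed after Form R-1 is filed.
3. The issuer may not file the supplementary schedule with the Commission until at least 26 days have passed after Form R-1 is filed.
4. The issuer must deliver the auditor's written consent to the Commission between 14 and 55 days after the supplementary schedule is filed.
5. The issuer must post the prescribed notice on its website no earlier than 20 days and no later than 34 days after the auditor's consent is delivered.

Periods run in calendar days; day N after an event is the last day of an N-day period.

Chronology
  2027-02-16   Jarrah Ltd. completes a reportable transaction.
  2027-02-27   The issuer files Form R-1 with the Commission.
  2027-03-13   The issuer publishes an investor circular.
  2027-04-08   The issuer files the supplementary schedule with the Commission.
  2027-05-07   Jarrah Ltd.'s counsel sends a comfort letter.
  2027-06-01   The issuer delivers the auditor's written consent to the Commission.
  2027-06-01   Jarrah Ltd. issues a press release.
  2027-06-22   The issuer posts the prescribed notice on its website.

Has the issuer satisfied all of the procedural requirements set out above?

Step 1: the window is 9–33 days after 2027-02-16 (when the transaction closes), so 2027-02-25 through 2027-03-21; done 2027-02-27 — within the window.
Step 2: the earliest permitted date is 10 days after 2027-02-27 (when Form R-1 is filed), i.e. 2027-03-09; done 2027-03-13, after the minimum wait.
Step 3: the earliest permitted date is 26 days after 2027-02-27 (when Form R-1 is filed), i.e. 2027-03-25; done 2027-04-08 — permitted.
Step 4: the window is 14–55 days after 2027-04-08 (when the supplementary schedule is filed), so 2027-04-22 through 2027-06-02; done 2027-06-01 — within the window.
Step 5: the window is 20–34 days after 2027-06-01 (when the auditor's consent is delivered), so 2027-06-21 through 2027-07-05; done 2027-06-22, which is between those dates.

Yes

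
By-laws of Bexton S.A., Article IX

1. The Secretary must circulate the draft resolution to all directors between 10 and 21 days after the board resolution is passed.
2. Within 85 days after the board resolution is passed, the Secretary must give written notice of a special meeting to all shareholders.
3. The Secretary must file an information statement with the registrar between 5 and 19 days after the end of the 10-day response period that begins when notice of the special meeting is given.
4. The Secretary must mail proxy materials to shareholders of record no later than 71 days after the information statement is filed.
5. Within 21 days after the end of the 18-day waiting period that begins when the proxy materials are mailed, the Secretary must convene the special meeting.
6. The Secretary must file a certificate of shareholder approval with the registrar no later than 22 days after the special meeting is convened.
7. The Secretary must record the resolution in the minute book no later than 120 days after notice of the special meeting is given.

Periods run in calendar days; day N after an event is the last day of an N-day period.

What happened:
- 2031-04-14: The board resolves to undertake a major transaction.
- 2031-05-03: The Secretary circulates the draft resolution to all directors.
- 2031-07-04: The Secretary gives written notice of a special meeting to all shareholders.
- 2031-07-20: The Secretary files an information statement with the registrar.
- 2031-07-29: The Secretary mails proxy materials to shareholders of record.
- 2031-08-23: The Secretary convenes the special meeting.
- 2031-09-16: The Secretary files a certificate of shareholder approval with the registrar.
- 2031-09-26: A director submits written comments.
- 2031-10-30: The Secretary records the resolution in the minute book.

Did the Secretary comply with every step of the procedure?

(1) the permitted window runs from 2031-04-14 + 10 = 2031-04-24 to 2031-04-14 + 21 = 2031-05-05; done 2031-05-03, which is between those dates.
(2) due by 2031-04-14 + 85 days = 2031-07-08; 2031-07-04 is within that limit.
(3) the permitted window runs from 2031-07-14 + 5 = 2031-07-19 to 2031-07-14 + 19 = 2031-08-02; done 2031-07-20, which is between those dates.
(4) due by 2031-07-20 + 71 days = 2031-09-29; done 2031-07-29 — timely.
(5) due by 2031-08-16 + 21 days = 2031-09-06; 2031-08-23 is within that limit.
(6) due by 2031-08-23 + 22 days = 2031-09-14; done 2031-09-16 — 2 days late.
That is the first point of non-compliance.

No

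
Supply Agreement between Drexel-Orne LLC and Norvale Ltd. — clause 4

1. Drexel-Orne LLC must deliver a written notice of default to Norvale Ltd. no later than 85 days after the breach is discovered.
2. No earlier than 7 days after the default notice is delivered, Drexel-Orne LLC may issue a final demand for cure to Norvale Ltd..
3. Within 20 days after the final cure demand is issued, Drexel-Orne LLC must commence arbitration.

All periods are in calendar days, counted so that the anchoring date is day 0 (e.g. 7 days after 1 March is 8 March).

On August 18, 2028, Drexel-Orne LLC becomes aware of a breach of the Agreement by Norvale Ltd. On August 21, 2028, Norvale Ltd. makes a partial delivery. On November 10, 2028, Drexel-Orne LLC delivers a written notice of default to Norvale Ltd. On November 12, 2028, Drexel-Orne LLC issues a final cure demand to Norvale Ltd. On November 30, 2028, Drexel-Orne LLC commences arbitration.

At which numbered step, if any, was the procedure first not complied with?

Step 2

Step 1: 85 days after August 18, 2028 (when the breach is discovered) is November 11, 2028; November 10, 2028 is within that limit.
Step 2: the earliest permitted date is 7 days after November 10, 2028 (when the default notice is delivered), i.e. November 17, 2028; done November 12, 2028 — 5 days too early.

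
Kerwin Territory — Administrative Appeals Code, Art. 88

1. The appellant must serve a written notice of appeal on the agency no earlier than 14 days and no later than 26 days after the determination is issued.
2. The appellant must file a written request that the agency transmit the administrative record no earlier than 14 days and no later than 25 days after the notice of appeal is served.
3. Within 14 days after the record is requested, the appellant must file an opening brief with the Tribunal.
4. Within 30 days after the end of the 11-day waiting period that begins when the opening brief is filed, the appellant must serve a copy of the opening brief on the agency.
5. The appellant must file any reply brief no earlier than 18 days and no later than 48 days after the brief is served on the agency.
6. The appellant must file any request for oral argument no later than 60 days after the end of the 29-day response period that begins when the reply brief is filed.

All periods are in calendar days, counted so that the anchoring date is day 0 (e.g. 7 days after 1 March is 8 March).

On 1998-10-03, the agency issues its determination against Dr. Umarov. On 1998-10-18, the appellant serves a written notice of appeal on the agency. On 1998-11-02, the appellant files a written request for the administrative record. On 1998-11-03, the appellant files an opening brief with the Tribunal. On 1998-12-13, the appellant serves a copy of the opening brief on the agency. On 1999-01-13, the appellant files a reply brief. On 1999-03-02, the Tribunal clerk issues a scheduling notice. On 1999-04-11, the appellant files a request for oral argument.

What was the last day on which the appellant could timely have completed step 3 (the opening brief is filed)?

Step 3 runs from 1998-11-02, when the record is requested. 14 days after 1998-11-02 is 1998-11-16.

1998-11-16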